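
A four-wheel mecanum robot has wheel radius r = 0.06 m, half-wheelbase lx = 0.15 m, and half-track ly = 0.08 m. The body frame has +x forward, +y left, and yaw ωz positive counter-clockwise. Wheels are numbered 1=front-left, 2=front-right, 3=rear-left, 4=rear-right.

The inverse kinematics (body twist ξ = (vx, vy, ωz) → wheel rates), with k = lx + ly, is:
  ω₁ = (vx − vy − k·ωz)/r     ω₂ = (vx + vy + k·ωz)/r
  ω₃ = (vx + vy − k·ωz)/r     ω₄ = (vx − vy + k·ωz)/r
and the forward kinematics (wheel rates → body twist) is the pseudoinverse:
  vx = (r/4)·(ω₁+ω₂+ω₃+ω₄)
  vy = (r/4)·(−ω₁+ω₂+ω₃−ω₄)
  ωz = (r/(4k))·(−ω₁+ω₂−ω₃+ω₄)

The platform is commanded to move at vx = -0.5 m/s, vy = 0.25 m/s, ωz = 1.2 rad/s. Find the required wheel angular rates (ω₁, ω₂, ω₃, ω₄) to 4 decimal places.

k = lx + ly = 0.15 + 0.08 = 0.2300;  k·ωz = 0.2300·1.2 = 0.2760
ω₁ (FL) = (vx − vy − k·ωz)/r = -1.0260/0.06 = -17.1000
ω₂ (FR) = (vx + vy + k·ωz)/r = 0.0260/0.06 = 0.4333
ω₃ (RL) = (vx + vy − k·ωz)/r = -0.5260/0.06 = -8.7667
ω₄ (RR) = (vx − vy + k·ωz)/r = -0.4740/0.06 = -7.9000

(-17.1000, 0.4333, -8.7667, -7.9000)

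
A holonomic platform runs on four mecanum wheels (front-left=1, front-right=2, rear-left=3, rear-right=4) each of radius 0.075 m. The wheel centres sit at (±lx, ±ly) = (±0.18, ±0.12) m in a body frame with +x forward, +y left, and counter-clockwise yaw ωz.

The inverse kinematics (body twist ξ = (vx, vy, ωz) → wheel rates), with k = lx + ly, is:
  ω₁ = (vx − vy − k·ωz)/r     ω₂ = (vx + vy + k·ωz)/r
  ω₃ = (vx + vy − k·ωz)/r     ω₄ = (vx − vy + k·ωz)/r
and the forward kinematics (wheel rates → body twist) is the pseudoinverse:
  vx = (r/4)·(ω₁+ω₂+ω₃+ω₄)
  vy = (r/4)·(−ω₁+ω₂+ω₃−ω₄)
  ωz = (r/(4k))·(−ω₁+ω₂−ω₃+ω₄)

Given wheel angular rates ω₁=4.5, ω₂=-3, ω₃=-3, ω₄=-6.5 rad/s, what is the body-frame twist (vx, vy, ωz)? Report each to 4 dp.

k = lx + ly = 0.18 + 0.12 = 0.3000
ω₁+ω₂+ω₃+ω₄ = -8.0000  →  vx = (0.075/4)·-8.0000 = -0.1500
−ω₁+ω₂+ω₃−ω₄ = -4.0000  →  vy = (0.075/4)·-4.0000 = -0.0750
−ω₁+ω₂−ω₃+ω₄ = -11.0000  →  ωz = (0.075/1.2000)·-11.0000 = -0.6875

(-0.1500, -0.0750, -0.6875)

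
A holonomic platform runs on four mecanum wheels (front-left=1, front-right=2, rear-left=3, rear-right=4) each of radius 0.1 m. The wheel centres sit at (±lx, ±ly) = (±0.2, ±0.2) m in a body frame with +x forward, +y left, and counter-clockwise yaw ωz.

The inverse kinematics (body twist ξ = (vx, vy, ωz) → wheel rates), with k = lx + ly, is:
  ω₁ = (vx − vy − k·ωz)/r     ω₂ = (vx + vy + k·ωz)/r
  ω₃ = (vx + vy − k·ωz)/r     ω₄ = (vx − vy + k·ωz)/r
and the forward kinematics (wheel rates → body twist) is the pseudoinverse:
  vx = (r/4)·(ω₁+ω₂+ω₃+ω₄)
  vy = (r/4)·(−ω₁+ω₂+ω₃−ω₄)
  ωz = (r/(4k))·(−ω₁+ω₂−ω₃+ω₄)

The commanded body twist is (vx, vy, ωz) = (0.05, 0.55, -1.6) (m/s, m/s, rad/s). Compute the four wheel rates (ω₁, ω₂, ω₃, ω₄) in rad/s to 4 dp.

(1.4000, -0.4000, 12.4000, -11.4000)

k = lx + ly = 0.2 + 0.2 = 0.4000;  k·ωz = 0.4000·-1.6 = -0.6400
ω₁ (FL) = (vx − vy − k·ωz)/r = 0.1400/0.1 = 1.4000
ω₂ (FR) = (vx + vy + k·ωz)/r = -0.0400/0.1 = -0.4000
ω₃ (RL) = (vx + vy − k·ωz)/r = 1.2400/0.1 = 12.4000
ω₄ (RR) = (vx − vy + k·ωz)/r = -1.1400/0.1 = -11.4000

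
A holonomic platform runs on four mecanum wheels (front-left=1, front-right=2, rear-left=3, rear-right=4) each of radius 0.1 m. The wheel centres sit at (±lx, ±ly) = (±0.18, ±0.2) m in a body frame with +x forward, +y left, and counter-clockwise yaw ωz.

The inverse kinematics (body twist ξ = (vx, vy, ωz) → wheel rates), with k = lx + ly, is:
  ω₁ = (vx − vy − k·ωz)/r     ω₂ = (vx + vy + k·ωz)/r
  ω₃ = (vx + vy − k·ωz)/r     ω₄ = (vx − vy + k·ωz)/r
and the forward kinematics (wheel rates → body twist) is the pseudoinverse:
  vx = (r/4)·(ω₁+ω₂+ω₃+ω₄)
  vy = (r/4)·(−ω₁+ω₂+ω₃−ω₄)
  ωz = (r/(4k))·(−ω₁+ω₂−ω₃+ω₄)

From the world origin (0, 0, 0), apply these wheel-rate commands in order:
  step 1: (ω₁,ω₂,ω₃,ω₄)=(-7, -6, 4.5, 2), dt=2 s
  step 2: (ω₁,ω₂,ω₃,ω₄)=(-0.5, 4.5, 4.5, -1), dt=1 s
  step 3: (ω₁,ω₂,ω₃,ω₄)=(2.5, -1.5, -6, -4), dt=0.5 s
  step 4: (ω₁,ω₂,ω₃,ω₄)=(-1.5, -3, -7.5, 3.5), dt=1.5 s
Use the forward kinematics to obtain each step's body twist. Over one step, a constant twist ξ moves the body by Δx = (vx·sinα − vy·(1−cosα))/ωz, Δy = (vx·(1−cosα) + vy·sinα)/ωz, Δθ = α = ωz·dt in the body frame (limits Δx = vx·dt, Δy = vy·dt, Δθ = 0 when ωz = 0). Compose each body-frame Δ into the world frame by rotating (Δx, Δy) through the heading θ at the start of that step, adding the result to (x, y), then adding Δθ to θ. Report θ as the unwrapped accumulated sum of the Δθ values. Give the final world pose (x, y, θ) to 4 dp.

(-0.4199, -0.1184, 0.6414)

step 1: ξ=(vx,vy,ωz)=(-0.1625, 0.0875, -0.0987), dt=2.0 → body Δ=(-0.3057, 0.2058, -0.1974) → world pose (-0.3057, 0.2058, -0.1974)
step 2: ξ=(vx,vy,ωz)=(0.1875, 0.2625, -0.0329), dt=1.0 → body Δ=(0.1918, 0.2594, -0.0329) → world pose (-0.0668, 0.4226, -0.2303)
step 3: ξ=(vx,vy,ωz)=(-0.2250, -0.1500, -0.1316), dt=0.5 → body Δ=(-0.1149, -0.0712, -0.0658) → world pose (-0.1949, 0.3794, -0.2961)
step 4: ξ=(vx,vy,ωz)=(-0.2125, -0.3125, 0.6250), dt=1.5 → body Δ=(-0.0700, -0.5418, 0.9375) → world pose (-0.4199, -0.1184, 0.6414)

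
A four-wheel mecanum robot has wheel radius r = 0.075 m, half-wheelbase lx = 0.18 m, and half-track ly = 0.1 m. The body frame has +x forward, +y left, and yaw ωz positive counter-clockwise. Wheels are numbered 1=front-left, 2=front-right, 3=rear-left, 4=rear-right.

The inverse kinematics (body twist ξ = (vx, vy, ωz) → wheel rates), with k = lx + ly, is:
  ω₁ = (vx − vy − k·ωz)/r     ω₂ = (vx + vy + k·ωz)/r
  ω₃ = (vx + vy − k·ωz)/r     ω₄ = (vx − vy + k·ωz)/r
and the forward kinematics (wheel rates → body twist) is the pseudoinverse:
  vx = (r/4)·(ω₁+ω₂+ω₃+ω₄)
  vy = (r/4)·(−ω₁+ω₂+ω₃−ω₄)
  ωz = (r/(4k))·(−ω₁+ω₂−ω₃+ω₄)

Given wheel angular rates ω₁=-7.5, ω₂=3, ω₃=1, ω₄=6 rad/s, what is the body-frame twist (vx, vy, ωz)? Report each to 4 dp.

(0.0469, 0.1031, 1.0379)

k = lx + ly = 0.18 + 0.1 = 0.2800
ω₁+ω₂+ω₃+ω₄ = 2.5000  →  vx = (0.075/4)·2.5000 = 0.0469
−ω₁+ω₂+ω₃−ω₄ = 5.5000  →  vy = (0.075/4)·5.5000 = 0.1031
−ω₁+ω₂−ω₃+ω₄ = 15.5000  →  ωz = (0.075/1.1200)·15.5000 = 1.0379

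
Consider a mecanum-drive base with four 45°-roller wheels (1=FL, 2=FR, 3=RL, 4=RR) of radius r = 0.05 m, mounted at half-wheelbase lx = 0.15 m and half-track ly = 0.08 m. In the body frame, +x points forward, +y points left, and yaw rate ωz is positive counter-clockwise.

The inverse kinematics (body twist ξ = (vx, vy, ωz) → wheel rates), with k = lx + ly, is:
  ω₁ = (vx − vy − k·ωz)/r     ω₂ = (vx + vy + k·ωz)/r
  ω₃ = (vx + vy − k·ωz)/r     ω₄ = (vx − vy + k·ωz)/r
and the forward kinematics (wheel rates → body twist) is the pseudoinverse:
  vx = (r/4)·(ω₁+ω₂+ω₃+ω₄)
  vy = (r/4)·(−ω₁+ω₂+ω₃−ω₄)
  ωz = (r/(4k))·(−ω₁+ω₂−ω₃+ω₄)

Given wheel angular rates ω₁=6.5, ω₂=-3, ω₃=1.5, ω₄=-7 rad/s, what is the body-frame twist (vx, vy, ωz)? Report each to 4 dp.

k = lx + ly = 0.15 + 0.08 = 0.2300
ω₁+ω₂+ω₃+ω₄ = -2.0000  →  vx = (0.05/4)·-2.0000 = -0.0250
−ω₁+ω₂+ω₃−ω₄ = -1.0000  →  vy = (0.05/4)·-1.0000 = -0.0125
−ω₁+ω₂−ω₃+ω₄ = -18.0000  →  ωz = (0.05/0.9200)·-18.0000 = -0.9783

(-0.0250, -0.0125, -0.9783)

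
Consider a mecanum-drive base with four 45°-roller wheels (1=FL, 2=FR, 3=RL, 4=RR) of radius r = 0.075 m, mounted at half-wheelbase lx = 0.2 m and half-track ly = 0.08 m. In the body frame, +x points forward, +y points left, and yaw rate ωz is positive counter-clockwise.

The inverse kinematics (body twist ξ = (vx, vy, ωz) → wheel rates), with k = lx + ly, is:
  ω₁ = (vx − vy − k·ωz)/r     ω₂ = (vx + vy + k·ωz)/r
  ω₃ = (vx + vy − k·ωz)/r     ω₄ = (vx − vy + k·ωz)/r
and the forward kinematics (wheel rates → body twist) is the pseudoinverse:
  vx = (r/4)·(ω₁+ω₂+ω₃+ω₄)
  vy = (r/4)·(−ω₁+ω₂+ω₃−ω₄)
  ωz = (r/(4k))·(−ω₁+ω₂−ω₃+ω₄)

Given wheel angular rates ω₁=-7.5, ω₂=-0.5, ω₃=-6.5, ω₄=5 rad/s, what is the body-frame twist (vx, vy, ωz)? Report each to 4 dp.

k = lx + ly = 0.2 + 0.08 = 0.2800
ω₁+ω₂+ω₃+ω₄ = -9.5000  →  vx = (0.075/4)·-9.5000 = -0.1781
−ω₁+ω₂+ω₃−ω₄ = -4.5000  →  vy = (0.075/4)·-4.5000 = -0.0844
−ω₁+ω₂−ω₃+ω₄ = 18.5000  →  ωz = (0.075/1.1200)·18.5000 = 1.2388

(-0.1781, -0.0844, 1.2388)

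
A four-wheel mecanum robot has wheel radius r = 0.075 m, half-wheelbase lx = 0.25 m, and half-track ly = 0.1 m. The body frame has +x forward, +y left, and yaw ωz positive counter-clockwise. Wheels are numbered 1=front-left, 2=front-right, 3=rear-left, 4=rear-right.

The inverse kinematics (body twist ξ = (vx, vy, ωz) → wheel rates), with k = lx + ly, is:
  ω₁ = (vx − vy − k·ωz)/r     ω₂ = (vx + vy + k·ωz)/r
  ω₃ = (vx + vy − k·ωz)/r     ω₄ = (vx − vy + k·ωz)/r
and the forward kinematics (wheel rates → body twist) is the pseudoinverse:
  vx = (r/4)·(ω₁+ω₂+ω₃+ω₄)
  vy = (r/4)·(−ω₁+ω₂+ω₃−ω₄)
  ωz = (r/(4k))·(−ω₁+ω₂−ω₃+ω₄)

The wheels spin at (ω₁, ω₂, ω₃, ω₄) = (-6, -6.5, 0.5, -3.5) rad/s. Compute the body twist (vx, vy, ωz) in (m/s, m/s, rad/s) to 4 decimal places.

(-0.2906, 0.0656, -0.2411)

k = lx + ly = 0.25 + 0.1 = 0.3500
ω₁+ω₂+ω₃+ω₄ = -15.5000  →  vx = (0.075/4)·-15.5000 = -0.2906
−ω₁+ω₂+ω₃−ω₄ = 3.5000  →  vy = (0.075/4)·3.5000 = 0.0656
−ω₁+ω₂−ω₃+ω₄ = -4.5000  →  ωz = (0.075/1.4000)·-4.5000 = -0.2411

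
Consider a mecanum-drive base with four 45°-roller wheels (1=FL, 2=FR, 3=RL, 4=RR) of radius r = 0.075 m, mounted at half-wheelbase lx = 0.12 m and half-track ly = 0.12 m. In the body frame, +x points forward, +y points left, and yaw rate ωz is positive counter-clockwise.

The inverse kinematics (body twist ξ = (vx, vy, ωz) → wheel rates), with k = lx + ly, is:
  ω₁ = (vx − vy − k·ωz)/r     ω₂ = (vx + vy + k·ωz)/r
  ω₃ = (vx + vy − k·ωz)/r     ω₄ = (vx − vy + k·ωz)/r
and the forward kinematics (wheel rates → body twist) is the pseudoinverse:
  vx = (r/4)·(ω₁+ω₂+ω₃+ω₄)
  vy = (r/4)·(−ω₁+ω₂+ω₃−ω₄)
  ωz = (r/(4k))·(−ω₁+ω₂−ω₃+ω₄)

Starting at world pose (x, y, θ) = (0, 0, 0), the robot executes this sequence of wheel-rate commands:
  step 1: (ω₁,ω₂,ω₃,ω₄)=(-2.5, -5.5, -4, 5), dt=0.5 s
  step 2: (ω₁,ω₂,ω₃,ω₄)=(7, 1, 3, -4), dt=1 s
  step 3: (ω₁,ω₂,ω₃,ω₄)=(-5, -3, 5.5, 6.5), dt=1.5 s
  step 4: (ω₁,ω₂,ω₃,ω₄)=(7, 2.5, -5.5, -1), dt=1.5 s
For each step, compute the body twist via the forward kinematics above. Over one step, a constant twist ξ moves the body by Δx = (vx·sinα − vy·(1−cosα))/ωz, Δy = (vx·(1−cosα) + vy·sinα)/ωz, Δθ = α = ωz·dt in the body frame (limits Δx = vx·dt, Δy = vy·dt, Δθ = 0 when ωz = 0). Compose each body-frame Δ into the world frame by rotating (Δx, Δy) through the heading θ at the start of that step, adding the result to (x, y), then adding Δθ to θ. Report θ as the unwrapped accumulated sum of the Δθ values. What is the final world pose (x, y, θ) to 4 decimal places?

step 1: ξ=(vx,vy,ωz)=(-0.1312, -0.2250, 0.4688), dt=0.5 → body Δ=(-0.0519, -0.1191, 0.2344) → world pose (-0.0519, -0.1191, 0.2344)
step 2: ξ=(vx,vy,ωz)=(0.1313, 0.0187, -1.0156), dt=1.0 → body Δ=(0.1186, -0.0454, -1.0156) → world pose (0.0740, -0.1358, -0.7812)
step 3: ξ=(vx,vy,ωz)=(0.0750, 0.0188, 0.2344), dt=1.5 → body Δ=(0.1053, 0.0471, 0.3516) → world pose (0.1819, -0.1765, -0.4297)
step 4: ξ=(vx,vy,ωz)=(0.0563, -0.1688, 0.0000), dt=1.5 → body Δ=(0.0844, -0.2531, 0.0000) → world pose (0.1532, -0.4417, -0.4297)

(0.1532, -0.4417, -0.4297)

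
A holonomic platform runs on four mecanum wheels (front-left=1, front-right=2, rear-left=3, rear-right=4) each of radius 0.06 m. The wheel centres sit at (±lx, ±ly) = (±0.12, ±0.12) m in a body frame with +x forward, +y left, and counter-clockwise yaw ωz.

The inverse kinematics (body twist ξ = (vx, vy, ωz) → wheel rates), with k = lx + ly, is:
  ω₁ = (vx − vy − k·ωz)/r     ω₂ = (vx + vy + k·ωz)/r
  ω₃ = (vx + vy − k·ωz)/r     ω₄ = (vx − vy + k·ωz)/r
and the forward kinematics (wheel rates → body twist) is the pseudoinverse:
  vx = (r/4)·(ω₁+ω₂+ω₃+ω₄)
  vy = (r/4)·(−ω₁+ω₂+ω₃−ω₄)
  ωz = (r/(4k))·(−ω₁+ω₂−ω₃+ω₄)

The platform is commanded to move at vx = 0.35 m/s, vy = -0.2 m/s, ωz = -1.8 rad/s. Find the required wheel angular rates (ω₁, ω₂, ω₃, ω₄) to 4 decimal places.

k = lx + ly = 0.12 + 0.12 = 0.2400;  k·ωz = 0.2400·-1.8 = -0.4320
ω₁ (FL) = (vx − vy − k·ωz)/r = 0.9820/0.06 = 16.3667
ω₂ (FR) = (vx + vy + k·ωz)/r = -0.2820/0.06 = -4.7000
ω₃ (RL) = (vx + vy − k·ωz)/r = 0.5820/0.06 = 9.7000
ω₄ (RR) = (vx − vy + k·ωz)/r = 0.1180/0.06 = 1.9667

(16.3667, -4.7000, 9.7000, 1.9667)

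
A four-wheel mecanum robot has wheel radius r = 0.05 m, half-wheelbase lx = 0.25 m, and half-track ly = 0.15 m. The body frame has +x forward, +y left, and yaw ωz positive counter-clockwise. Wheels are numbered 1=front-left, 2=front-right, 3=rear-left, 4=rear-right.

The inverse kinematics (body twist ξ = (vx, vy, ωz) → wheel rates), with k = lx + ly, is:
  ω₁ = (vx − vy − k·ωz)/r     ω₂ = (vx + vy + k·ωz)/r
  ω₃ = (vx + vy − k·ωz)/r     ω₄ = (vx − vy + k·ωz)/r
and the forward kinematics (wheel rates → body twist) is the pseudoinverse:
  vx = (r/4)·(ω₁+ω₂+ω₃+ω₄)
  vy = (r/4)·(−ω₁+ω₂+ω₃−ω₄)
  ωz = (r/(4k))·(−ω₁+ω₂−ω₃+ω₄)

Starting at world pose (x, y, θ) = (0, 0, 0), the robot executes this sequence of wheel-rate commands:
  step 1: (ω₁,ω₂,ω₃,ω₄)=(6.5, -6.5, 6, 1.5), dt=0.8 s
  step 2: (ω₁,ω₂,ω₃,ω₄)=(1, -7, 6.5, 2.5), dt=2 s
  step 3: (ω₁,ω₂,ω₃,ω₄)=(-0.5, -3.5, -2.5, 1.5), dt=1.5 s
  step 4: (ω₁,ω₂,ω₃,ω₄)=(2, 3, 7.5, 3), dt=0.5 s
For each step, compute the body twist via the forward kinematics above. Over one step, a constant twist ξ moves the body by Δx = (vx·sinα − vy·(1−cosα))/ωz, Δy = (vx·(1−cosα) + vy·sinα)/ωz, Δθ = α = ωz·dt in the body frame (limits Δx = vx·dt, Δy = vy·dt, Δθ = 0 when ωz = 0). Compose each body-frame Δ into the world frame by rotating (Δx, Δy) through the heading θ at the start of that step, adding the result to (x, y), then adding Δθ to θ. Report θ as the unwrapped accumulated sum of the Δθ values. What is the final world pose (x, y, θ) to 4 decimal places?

(-0.0542, -0.2603, -1.1953)

step 1: ξ=(vx,vy,ωz)=(0.0938, -0.1062, -0.5469), dt=0.8 → body Δ=(0.0543, -0.0985, -0.4375) → world pose (0.0543, -0.0985, -0.4375)
step 2: ξ=(vx,vy,ωz)=(0.0375, -0.0500, -0.3750), dt=2.0 → body Δ=(0.0324, -0.1177, -0.7500) → world pose (0.0338, -0.2188, -1.1875)
step 3: ξ=(vx,vy,ωz)=(-0.0625, -0.0875, 0.0312), dt=1.5 → body Δ=(-0.0906, -0.1334, 0.0469) → world pose (-0.1238, -0.1846, -1.1406)
step 4: ξ=(vx,vy,ωz)=(0.1938, 0.0688, -0.1094), dt=0.5 → body Δ=(0.0978, 0.0317, -0.0547) → world pose (-0.0542, -0.2603, -1.1953)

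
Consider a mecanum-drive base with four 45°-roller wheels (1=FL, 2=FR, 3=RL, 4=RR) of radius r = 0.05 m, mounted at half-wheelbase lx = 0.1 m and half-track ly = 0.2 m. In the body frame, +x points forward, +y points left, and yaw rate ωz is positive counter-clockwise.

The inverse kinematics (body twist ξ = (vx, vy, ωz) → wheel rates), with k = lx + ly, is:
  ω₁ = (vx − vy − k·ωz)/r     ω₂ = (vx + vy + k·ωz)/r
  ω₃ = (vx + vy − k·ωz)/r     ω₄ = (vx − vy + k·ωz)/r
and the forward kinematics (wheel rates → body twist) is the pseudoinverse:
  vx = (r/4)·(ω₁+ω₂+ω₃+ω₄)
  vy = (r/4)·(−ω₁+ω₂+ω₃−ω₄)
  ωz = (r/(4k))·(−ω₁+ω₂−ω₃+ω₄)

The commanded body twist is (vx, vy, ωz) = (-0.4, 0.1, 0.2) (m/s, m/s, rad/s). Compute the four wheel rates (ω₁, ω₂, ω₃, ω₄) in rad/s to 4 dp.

k = lx + ly = 0.1 + 0.2 = 0.3000;  k·ωz = 0.3000·0.2 = 0.0600
ω₁ (FL) = (vx − vy − k·ωz)/r = -0.5600/0.05 = -11.2000
ω₂ (FR) = (vx + vy + k·ωz)/r = -0.2400/0.05 = -4.8000
ω₃ (RL) = (vx + vy − k·ωz)/r = -0.3600/0.05 = -7.2000
ω₄ (RR) = (vx − vy + k·ωz)/r = -0.4400/0.05 = -8.8000

(-11.2000, -4.8000, -7.2000, -8.8000)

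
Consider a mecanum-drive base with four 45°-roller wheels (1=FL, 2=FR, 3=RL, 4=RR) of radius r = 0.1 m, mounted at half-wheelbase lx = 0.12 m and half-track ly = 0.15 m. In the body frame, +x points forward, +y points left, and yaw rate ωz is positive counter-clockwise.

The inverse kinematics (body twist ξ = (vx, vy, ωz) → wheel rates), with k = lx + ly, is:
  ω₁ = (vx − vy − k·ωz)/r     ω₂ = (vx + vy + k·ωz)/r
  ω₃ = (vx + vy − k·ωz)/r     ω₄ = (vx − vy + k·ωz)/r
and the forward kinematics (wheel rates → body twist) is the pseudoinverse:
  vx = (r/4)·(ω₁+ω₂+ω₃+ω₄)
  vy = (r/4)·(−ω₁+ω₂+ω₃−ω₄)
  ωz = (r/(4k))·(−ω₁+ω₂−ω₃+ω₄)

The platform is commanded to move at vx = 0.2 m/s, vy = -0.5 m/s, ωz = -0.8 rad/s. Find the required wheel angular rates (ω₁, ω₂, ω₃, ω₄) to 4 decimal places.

(9.1600, -5.1600, -0.8400, 4.8400)

k = lx + ly = 0.12 + 0.15 = 0.2700;  k·ωz = 0.2700·-0.8 = -0.2160
ω₁ (FL) = (vx − vy − k·ωz)/r = 0.9160/0.1 = 9.1600
ω₂ (FR) = (vx + vy + k·ωz)/r = -0.5160/0.1 = -5.1600
ω₃ (RL) = (vx + vy − k·ωz)/r = -0.0840/0.1 = -0.8400
ω₄ (RR) = (vx − vy + k·ωz)/r = 0.4840/0.1 = 4.8400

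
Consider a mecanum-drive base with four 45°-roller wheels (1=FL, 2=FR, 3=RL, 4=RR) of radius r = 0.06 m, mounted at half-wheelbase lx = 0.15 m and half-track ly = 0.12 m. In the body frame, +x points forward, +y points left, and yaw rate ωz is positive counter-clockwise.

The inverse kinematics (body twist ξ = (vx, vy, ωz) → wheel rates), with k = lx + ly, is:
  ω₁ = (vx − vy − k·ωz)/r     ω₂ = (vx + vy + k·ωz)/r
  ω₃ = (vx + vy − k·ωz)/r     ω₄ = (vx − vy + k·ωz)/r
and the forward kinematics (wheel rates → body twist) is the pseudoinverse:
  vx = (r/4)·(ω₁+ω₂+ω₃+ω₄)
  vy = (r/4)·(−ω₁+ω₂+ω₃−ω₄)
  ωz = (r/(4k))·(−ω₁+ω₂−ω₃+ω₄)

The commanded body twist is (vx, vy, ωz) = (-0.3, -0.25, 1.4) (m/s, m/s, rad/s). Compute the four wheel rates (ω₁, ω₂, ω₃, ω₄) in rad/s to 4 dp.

k = lx + ly = 0.15 + 0.12 = 0.2700;  k·ωz = 0.2700·1.4 = 0.3780
ω₁ (FL) = (vx − vy − k·ωz)/r = -0.4280/0.06 = -7.1333
ω₂ (FR) = (vx + vy + k·ωz)/r = -0.1720/0.06 = -2.8667
ω₃ (RL) = (vx + vy − k·ωz)/r = -0.9280/0.06 = -15.4667
ω₄ (RR) = (vx − vy + k·ωz)/r = 0.3280/0.06 = 5.4667

(-7.1333, -2.8667, -15.4667, 5.4667)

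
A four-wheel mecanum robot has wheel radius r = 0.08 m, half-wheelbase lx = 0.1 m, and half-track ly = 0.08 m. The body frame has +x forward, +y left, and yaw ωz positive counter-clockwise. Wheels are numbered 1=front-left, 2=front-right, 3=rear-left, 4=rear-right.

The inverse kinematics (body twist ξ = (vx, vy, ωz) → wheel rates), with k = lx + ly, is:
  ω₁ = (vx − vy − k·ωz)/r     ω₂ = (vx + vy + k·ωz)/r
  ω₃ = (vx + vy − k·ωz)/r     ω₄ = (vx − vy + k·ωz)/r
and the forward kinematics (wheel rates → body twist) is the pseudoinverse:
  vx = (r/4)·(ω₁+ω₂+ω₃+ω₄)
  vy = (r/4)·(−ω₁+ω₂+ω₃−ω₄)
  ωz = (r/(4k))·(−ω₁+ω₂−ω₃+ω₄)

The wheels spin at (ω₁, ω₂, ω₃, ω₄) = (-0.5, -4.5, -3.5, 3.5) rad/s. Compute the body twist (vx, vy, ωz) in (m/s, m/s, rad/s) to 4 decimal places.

k = lx + ly = 0.1 + 0.08 = 0.1800
ω₁+ω₂+ω₃+ω₄ = -5.0000  →  vx = (0.08/4)·-5.0000 = -0.1000
−ω₁+ω₂+ω₃−ω₄ = -11.0000  →  vy = (0.08/4)·-11.0000 = -0.2200
−ω₁+ω₂−ω₃+ω₄ = 3.0000  →  ωz = (0.08/0.7200)·3.0000 = 0.3333

(-0.1000, -0.2200, 0.3333)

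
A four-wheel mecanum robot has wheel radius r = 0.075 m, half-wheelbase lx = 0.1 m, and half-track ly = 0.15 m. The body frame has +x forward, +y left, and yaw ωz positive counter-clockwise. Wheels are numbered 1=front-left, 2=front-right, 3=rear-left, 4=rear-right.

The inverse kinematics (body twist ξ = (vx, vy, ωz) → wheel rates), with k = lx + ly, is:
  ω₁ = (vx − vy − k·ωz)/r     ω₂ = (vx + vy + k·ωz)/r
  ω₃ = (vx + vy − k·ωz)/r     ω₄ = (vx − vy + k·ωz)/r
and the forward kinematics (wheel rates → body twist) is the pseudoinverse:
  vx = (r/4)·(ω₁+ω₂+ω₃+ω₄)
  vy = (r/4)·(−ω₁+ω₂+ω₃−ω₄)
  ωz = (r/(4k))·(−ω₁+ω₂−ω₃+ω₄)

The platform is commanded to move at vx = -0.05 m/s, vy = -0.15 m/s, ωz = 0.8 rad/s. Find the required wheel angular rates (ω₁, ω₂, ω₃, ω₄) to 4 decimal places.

k = lx + ly = 0.1 + 0.15 = 0.2500;  k·ωz = 0.2500·0.8 = 0.2000
ω₁ (FL) = (vx − vy − k·ωz)/r = -0.1000/0.075 = -1.3333
ω₂ (FR) = (vx + vy + k·ωz)/r = 0.0000/0.075 = 0.0000
ω₃ (RL) = (vx + vy − k·ωz)/r = -0.4000/0.075 = -5.3333
ω₄ (RR) = (vx − vy + k·ωz)/r = 0.3000/0.075 = 4.0000

(-1.3333, 0.0000, -5.3333, 4.0000)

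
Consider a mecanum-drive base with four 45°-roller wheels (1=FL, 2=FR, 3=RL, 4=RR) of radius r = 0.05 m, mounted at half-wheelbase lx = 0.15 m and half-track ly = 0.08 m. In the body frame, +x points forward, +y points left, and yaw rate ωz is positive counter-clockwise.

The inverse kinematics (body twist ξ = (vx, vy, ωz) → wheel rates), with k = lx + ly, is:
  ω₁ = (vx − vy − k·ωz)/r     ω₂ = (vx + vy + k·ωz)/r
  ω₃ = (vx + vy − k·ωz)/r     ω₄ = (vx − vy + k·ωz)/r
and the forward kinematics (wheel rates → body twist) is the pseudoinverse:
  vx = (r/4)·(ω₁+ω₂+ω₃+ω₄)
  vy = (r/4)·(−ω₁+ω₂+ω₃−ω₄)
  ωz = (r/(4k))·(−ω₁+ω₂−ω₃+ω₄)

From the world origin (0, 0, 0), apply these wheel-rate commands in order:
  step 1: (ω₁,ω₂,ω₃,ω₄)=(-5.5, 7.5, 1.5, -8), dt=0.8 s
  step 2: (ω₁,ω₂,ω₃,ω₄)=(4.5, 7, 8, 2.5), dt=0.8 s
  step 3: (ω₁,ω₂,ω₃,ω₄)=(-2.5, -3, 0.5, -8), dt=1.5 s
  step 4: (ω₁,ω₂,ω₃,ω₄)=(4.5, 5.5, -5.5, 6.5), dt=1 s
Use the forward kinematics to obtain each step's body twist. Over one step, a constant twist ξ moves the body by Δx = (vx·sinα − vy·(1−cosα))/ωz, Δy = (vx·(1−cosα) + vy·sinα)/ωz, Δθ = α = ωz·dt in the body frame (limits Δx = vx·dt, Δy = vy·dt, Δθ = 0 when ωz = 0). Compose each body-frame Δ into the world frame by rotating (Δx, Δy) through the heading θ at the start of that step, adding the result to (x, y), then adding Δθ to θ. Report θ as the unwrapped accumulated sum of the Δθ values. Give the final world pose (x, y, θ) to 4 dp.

(0.0543, 0.3647, -0.0054)

step 1: ξ=(vx,vy,ωz)=(-0.0563, 0.2812, 0.1902), dt=0.8 → body Δ=(-0.0619, 0.2207, 0.1522) → world pose (-0.0619, 0.2207, 0.1522)
step 2: ξ=(vx,vy,ωz)=(0.2750, 0.1000, -0.1630), dt=0.8 → body Δ=(0.2246, 0.0654, -0.1304) → world pose (0.1502, 0.3194, 0.0217)
step 3: ξ=(vx,vy,ωz)=(-0.1625, 0.1000, -0.4891), dt=1.5 → body Δ=(-0.1699, 0.2224, -0.7337) → world pose (-0.0245, 0.5381, -0.7120)
step 4: ξ=(vx,vy,ωz)=(0.1375, -0.1375, 0.7065), dt=1.0 → body Δ=(0.1729, -0.0798, 0.7065) → world pose (0.0543, 0.3647, -0.0054)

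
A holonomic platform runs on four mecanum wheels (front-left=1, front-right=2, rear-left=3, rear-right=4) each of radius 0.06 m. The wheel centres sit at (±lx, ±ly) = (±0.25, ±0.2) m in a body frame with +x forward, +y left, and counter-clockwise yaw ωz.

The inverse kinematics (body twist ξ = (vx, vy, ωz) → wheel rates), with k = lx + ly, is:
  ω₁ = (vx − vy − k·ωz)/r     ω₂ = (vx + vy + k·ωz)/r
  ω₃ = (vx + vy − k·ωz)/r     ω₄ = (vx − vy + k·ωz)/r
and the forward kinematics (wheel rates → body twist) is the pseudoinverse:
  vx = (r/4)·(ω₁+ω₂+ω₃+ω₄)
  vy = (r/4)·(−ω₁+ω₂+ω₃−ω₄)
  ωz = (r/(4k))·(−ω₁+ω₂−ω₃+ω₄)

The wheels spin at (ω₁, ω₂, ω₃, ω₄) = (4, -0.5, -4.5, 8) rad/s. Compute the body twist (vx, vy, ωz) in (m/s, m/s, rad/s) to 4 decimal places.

(0.1050, -0.2550, 0.2667)

k = lx + ly = 0.25 + 0.2 = 0.4500
ω₁+ω₂+ω₃+ω₄ = 7.0000  →  vx = (0.06/4)·7.0000 = 0.1050
−ω₁+ω₂+ω₃−ω₄ = -17.0000  →  vy = (0.06/4)·-17.0000 = -0.2550
−ω₁+ω₂−ω₃+ω₄ = 8.0000  →  ωz = (0.06/1.8000)·8.0000 = 0.2667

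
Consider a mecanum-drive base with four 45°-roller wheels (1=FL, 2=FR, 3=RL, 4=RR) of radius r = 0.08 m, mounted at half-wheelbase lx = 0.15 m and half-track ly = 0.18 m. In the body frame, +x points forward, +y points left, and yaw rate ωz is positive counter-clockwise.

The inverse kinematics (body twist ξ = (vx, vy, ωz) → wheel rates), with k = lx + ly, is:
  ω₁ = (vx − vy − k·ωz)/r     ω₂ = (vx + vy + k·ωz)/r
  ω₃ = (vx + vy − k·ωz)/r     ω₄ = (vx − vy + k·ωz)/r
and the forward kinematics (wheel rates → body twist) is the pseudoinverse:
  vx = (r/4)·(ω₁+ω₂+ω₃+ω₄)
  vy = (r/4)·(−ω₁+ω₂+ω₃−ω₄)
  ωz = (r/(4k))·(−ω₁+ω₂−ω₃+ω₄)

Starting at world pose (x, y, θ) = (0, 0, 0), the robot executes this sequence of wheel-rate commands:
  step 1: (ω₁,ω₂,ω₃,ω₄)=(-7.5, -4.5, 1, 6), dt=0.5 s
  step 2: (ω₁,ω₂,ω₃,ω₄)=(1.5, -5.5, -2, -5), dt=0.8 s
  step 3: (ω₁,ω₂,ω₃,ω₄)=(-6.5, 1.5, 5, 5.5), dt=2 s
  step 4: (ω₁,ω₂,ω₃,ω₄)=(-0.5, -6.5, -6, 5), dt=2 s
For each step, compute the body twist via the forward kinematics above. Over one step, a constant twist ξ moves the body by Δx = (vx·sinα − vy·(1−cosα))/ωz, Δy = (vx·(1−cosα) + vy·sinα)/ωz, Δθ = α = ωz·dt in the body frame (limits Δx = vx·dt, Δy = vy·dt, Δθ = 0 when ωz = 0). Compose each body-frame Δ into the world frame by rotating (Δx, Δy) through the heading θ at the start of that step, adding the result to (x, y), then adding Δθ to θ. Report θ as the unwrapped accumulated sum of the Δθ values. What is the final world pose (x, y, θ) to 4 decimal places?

(0.3525, -0.3449, 1.3939)

step 1: ξ=(vx,vy,ωz)=(-0.1000, -0.0400, 0.4848), dt=0.5 → body Δ=(-0.0471, -0.0258, 0.2424) → world pose (-0.0471, -0.0258, 0.2424)
step 2: ξ=(vx,vy,ωz)=(-0.2200, -0.0800, -0.6061), dt=0.8 → body Δ=(-0.1844, -0.0197, -0.4848) → world pose (-0.2214, -0.0892, -0.2424)
step 3: ξ=(vx,vy,ωz)=(0.1100, 0.1500, 0.5152), dt=2.0 → body Δ=(0.0417, 0.3533, 1.0303) → world pose (-0.0960, 0.2438, 0.7879)
step 4: ξ=(vx,vy,ωz)=(-0.1600, -0.3400, 0.3030), dt=2.0 → body Δ=(-0.1009, -0.7332, 0.6061) → world pose (0.3525, -0.3449, 1.3939)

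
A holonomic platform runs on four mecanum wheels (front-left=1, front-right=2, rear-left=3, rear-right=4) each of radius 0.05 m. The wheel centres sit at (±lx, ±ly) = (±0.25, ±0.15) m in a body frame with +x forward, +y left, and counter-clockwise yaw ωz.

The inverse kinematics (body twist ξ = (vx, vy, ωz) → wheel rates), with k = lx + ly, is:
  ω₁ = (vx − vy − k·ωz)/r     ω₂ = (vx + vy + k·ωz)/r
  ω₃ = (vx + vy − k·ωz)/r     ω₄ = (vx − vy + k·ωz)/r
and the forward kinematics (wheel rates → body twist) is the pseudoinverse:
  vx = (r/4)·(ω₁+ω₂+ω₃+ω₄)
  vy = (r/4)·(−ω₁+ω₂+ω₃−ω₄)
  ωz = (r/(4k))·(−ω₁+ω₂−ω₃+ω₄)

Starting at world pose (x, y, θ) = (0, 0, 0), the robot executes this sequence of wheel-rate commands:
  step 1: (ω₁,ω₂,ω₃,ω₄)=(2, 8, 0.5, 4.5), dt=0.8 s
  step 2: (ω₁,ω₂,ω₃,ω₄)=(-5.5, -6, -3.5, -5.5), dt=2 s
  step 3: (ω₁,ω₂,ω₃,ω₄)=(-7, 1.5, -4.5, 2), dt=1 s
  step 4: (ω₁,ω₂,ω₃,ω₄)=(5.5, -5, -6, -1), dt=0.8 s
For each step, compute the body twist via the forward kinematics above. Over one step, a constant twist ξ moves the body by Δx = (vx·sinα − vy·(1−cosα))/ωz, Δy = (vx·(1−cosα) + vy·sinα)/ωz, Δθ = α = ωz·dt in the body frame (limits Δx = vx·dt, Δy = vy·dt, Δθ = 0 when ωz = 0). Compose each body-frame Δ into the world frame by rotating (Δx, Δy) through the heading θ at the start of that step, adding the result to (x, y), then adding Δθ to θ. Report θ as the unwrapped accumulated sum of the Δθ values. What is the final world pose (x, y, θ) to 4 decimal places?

(-0.4505, -0.1879, 0.4250)

step 1: ξ=(vx,vy,ωz)=(0.1875, 0.0250, 0.3125), dt=0.8 → body Δ=(0.1460, 0.0384, 0.2500) → world pose (0.1460, 0.0384, 0.2500)
step 2: ξ=(vx,vy,ωz)=(-0.2563, 0.0187, -0.0781), dt=2.0 → body Δ=(-0.5075, 0.0773, -0.1562) → world pose (-0.3649, -0.0122, 0.0938)
step 3: ξ=(vx,vy,ωz)=(-0.1000, 0.0250, 0.4688), dt=1.0 → body Δ=(-0.1021, 0.0011, 0.4688) → world pose (-0.4667, -0.0207, 0.5625)
step 4: ξ=(vx,vy,ωz)=(-0.0813, -0.1938, -0.1719), dt=0.8 → body Δ=(-0.0754, -0.1501, -0.1375) → world pose (-0.4505, -0.1879, 0.4250)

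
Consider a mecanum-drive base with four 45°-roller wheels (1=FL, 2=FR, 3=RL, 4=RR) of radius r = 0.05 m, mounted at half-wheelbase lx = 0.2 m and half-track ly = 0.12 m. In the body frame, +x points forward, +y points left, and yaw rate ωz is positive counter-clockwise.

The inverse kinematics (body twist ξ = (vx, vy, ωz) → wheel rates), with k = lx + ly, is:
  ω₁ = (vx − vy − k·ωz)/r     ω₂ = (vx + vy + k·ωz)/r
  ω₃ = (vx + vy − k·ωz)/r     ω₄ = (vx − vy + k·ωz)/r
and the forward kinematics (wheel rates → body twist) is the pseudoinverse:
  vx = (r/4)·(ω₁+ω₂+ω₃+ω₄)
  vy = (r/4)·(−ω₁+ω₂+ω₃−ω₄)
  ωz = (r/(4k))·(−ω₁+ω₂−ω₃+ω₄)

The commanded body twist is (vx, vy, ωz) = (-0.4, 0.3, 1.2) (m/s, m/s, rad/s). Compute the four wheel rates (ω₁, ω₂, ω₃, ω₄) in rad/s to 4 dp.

k = lx + ly = 0.2 + 0.12 = 0.3200;  k·ωz = 0.3200·1.2 = 0.3840
ω₁ (FL) = (vx − vy − k·ωz)/r = -1.0840/0.05 = -21.6800
ω₂ (FR) = (vx + vy + k·ωz)/r = 0.2840/0.05 = 5.6800
ω₃ (RL) = (vx + vy − k·ωz)/r = -0.4840/0.05 = -9.6800
ω₄ (RR) = (vx − vy + k·ωz)/r = -0.3160/0.05 = -6.3200

(-21.6800, 5.6800, -9.6800, -6.3200)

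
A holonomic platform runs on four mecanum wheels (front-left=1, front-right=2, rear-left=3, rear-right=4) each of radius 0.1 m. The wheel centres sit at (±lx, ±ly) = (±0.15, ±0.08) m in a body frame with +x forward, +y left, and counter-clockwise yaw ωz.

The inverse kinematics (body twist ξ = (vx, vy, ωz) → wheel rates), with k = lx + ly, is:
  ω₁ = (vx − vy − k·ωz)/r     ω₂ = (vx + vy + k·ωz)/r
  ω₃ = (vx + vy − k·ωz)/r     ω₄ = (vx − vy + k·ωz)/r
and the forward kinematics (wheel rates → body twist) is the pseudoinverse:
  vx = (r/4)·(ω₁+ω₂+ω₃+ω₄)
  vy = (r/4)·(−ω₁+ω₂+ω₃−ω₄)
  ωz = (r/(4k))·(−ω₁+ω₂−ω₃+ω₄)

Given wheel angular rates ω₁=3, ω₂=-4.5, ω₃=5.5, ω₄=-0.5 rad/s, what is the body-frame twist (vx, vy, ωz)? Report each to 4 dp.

(0.0875, -0.0375, -1.4674)

k = lx + ly = 0.15 + 0.08 = 0.2300
ω₁+ω₂+ω₃+ω₄ = 3.5000  →  vx = (0.1/4)·3.5000 = 0.0875
−ω₁+ω₂+ω₃−ω₄ = -1.5000  →  vy = (0.1/4)·-1.5000 = -0.0375
−ω₁+ω₂−ω₃+ω₄ = -13.5000  →  ωz = (0.1/0.9200)·-13.5000 = -1.4674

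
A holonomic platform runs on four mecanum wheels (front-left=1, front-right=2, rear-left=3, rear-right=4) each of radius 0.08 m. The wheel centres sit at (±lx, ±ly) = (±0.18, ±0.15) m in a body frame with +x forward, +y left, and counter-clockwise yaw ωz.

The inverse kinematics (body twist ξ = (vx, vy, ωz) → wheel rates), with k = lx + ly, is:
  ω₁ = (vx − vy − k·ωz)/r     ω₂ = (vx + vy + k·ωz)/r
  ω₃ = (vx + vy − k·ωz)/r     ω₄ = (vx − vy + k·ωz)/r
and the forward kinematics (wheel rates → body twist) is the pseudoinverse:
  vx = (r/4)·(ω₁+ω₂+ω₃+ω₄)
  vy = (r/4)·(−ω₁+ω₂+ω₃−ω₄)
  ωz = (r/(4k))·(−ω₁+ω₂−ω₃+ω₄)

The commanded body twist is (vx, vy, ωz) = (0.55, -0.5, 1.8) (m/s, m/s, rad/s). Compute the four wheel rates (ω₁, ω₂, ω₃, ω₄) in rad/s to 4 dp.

k = lx + ly = 0.18 + 0.15 = 0.3300;  k·ωz = 0.3300·1.8 = 0.5940
ω₁ (FL) = (vx − vy − k·ωz)/r = 0.4560/0.08 = 5.7000
ω₂ (FR) = (vx + vy + k·ωz)/r = 0.6440/0.08 = 8.0500
ω₃ (RL) = (vx + vy − k·ωz)/r = -0.5440/0.08 = -6.8000
ω₄ (RR) = (vx − vy + k·ωz)/r = 1.6440/0.08 = 20.5500

(5.7000, 8.0500, -6.8000, 20.5500)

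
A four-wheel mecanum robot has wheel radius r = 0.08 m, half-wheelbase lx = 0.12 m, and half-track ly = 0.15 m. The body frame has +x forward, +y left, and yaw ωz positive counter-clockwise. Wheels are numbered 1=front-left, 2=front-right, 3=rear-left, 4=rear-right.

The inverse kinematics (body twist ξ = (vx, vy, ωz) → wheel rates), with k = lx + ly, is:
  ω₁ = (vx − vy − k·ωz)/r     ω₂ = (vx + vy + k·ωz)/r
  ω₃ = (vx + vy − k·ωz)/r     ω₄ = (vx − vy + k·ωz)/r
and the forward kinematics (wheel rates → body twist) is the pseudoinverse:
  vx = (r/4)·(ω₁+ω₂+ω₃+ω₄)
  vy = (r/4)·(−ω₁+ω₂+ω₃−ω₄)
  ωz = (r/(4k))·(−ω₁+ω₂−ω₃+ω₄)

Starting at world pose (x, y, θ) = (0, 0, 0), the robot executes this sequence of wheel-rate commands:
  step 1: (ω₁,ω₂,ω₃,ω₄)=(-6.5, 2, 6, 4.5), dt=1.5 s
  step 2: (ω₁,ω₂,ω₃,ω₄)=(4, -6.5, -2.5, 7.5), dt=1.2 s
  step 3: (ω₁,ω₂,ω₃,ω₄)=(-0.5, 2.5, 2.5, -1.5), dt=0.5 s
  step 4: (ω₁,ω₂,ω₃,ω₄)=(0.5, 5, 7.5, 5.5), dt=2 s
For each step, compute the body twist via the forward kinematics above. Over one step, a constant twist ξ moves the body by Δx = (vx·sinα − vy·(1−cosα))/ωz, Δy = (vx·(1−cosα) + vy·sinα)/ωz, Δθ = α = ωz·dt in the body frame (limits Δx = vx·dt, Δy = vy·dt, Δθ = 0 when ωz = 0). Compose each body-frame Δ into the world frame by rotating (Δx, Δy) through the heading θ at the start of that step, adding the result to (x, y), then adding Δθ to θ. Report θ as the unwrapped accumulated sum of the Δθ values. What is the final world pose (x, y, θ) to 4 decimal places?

(0.6777, 0.8250, 1.0667)

step 1: ξ=(vx,vy,ωz)=(0.1200, 0.2000, 0.5185), dt=1.5 → body Δ=(0.0515, 0.3372, 0.7778) → world pose (0.0515, 0.3372, 0.7778)
step 2: ξ=(vx,vy,ωz)=(0.0500, -0.4100, -0.0370), dt=1.2 → body Δ=(0.0490, -0.4932, -0.0444) → world pose (0.4325, 0.0202, 0.7333)
step 3: ξ=(vx,vy,ωz)=(0.0600, 0.1400, -0.0741), dt=0.5 → body Δ=(0.0313, 0.0694, -0.0370) → world pose (0.4093, 0.0928, 0.6963)
step 4: ξ=(vx,vy,ωz)=(0.3700, 0.1300, 0.1852), dt=2.0 → body Δ=(0.6756, 0.3896, 0.3704) → world pose (0.6777, 0.8250, 1.0667)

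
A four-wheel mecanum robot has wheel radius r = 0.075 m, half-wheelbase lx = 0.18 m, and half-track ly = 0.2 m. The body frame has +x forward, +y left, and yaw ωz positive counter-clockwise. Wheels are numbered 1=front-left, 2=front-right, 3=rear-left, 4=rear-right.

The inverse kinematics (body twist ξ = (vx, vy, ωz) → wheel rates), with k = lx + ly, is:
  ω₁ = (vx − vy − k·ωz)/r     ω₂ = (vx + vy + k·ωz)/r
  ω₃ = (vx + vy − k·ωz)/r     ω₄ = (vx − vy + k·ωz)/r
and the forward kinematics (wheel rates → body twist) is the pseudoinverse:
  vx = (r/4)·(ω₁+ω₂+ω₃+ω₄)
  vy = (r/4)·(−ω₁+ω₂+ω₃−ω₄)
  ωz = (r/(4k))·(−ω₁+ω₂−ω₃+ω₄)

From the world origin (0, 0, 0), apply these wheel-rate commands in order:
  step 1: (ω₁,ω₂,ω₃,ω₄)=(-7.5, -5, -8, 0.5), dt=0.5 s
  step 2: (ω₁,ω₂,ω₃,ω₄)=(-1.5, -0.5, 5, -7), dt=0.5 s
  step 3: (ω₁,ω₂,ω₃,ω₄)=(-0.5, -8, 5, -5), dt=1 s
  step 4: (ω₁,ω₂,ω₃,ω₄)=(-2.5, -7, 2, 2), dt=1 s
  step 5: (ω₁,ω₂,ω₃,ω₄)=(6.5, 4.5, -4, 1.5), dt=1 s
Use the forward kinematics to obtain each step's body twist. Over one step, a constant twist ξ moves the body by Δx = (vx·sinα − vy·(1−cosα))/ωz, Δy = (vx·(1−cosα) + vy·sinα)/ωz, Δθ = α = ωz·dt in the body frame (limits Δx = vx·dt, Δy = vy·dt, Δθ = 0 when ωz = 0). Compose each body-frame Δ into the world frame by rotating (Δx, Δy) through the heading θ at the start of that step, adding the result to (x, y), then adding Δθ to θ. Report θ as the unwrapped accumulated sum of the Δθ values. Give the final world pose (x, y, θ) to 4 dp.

step 1: ξ=(vx,vy,ωz)=(-0.3750, -0.1125, 0.5428), dt=0.5 → body Δ=(-0.1776, -0.0808, 0.2714) → world pose (-0.1776, -0.0808, 0.2714)
step 2: ξ=(vx,vy,ωz)=(-0.0750, 0.2437, -0.5428), dt=0.5 → body Δ=(-0.0206, 0.1254, -0.2714) → world pose (-0.2311, 0.0345, 0.0000)
step 3: ξ=(vx,vy,ωz)=(-0.1594, 0.0469, -0.8635), dt=1.0 → body Δ=(-0.1213, 0.1059, -0.8635) → world pose (-0.3524, 0.1404, -0.8635)
step 4: ξ=(vx,vy,ωz)=(-0.1031, -0.0844, -0.2220), dt=1.0 → body Δ=(-0.1116, -0.0723, -0.2220) → world pose (-0.4798, 0.1782, -1.0855)
step 5: ξ=(vx,vy,ωz)=(0.1594, -0.1406, 0.1727), dt=1.0 → body Δ=(0.1707, -0.1262, 0.1727) → world pose (-0.5119, -0.0316, -0.9128)

(-0.5119, -0.0316, -0.9128)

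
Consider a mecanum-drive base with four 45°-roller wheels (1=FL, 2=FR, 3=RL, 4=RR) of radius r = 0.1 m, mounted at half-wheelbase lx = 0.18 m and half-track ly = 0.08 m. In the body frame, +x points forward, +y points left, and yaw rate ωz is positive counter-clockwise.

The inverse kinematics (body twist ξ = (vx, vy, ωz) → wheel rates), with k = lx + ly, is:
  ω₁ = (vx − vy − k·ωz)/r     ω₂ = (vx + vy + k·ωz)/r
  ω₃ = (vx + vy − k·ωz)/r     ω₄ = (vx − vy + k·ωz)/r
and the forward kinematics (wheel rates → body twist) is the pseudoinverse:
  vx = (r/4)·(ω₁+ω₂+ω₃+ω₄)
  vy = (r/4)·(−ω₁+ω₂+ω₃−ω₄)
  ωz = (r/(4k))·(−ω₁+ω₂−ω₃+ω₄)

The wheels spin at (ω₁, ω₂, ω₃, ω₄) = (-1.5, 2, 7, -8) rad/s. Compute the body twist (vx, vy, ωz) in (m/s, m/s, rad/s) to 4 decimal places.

(-0.0125, 0.4625, -1.1058)

k = lx + ly = 0.18 + 0.08 = 0.2600
ω₁+ω₂+ω₃+ω₄ = -0.5000  →  vx = (0.1/4)·-0.5000 = -0.0125
−ω₁+ω₂+ω₃−ω₄ = 18.5000  →  vy = (0.1/4)·18.5000 = 0.4625
−ω₁+ω₂−ω₃+ω₄ = -11.5000  →  ωz = (0.1/1.0400)·-11.5000 = -1.1058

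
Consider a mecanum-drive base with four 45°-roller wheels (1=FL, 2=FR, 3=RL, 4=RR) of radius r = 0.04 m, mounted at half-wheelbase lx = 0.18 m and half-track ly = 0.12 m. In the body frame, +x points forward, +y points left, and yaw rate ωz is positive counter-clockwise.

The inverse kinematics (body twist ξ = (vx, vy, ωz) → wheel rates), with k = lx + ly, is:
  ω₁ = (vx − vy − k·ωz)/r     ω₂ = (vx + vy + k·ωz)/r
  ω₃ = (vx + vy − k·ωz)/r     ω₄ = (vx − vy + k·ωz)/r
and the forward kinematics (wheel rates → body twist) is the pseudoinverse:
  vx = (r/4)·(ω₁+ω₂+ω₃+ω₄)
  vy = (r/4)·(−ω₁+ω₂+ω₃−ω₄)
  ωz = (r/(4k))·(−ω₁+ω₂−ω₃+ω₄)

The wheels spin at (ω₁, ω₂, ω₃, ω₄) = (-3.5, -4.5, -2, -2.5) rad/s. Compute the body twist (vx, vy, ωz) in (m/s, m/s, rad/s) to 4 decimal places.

k = lx + ly = 0.18 + 0.12 = 0.3000
ω₁+ω₂+ω₃+ω₄ = -12.5000  →  vx = (0.04/4)·-12.5000 = -0.1250
−ω₁+ω₂+ω₃−ω₄ = -0.5000  →  vy = (0.04/4)·-0.5000 = -0.0050
−ω₁+ω₂−ω₃+ω₄ = -1.5000  →  ωz = (0.04/1.2000)·-1.5000 = -0.0500

(-0.1250, -0.0050, -0.0500)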